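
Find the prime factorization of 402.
2 × 3 × 67

Divide by primes starting from smallest:
402 ÷ 2 = 201
201 ÷ 3 = 67
67 ÷ 67 = 1

402 = 2 × 3 × 67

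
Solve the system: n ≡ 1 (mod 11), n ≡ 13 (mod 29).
M = 11 × 29 = 319. M₁ = 29, y₁ ≡ 8 (mod 11). M₂ = 11, y₂ ≡ 8 (mod 29). n = 1×29×8 + 13×11×8 ≡ 100 (mod 319)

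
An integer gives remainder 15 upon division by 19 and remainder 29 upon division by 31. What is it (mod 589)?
M = 19 × 31 = 589. M₁ = 31, y₁ ≡ 8 (mod 19). M₂ = 19, y₂ ≡ 18 (mod 31). m = 15×31×8 + 29×19×18 ≡ 91 (mod 589). The smallest positive such number is 91.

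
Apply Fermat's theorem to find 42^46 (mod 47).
By Fermat's Little Theorem, 42^{46} ≡ 1 (mod 47) since 47 is prime and gcd(42, 47) = 1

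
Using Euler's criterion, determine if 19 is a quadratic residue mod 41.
By Euler's criterion: 19^{20} ≡ 40 (mod 41). Since this equals -1 (≡ 40), 19 is not a QR.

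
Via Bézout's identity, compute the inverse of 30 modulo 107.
Extended GCD: 30(25) + 107(-7) = 1. So 30^(-1) ≡ 25 ≡ 25 (mod 107). Verify: 30 × 25 = 750 ≡ 1 (mod 107)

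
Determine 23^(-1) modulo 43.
23^(-1) ≡ 15 (mod 43). Verification: 23 × 15 = 345 ≡ 1 (mod 43)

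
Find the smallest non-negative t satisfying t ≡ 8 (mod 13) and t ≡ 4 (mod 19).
M = 13 × 19 = 247. M₁ = 19, y₁ ≡ 11 (mod 13). M₂ = 13, y₂ ≡ 3 (mod 19). t = 8×19×11 + 4×13×3 ≡ 99 (mod 247)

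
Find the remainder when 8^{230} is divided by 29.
By Fermat: 8^{28} ≡ 1 (mod 29). 230 = 8×28 + 6. So 8^{230} ≡ 8^{6} ≡ 13 (mod 29)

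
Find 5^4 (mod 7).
4 = 4 (binary 100). Repeated squaring mod 7: 5^1 ≡ 5; 5^2 ≡ 5² = 25 ≡ 4; 5^4 ≡ 4² = 16 ≡ 2. So 5^4 ≡ 2 (mod 7).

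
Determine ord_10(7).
Powers of 7 mod 10: 7^1≡7, 7^2≡9, 7^3≡3, 7^4≡1. Order = 4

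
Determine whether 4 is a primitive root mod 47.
p - 1 = 46 has prime divisors 2, 23. Check 4^(46/q) mod 47 for each: 4^(46/2) = 4^23 ≡ 1, 4^(46/23) = 4^2 ≡ 16 (mod 47). Since 4^23 ≡ 1 (mod 47), the order of 4 divides 23 (in fact the order is 23) ≠ 46, so it is not a primitive root.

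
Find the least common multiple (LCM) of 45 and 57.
855

First find GCD(45, 57) using the Euclidean algorithm:
45 = 0 × 57 + 45
57 = 1 × 45 + 12
45 = 3 × 12 + 9
12 = 1 × 9 + 3
9 = 3 × 3 + 0
GCD(45, 57) = 3

LCM formula: LCM(a, b) = (a × b) / GCD(a, b)
LCM(45, 57) = (45 × 57) / 3
LCM(45, 57) = 2565 / 3
LCM(45, 57) = 855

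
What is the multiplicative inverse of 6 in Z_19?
6^(-1) ≡ 16 (mod 19). Verification: 6 × 16 = 96 ≡ 1 (mod 19)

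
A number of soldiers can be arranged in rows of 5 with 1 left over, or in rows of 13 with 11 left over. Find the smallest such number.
M = 5 × 13 = 65. M₁ = 13, y₁ ≡ 2 (mod 5). M₂ = 5, y₂ ≡ 8 (mod 13). n = 1×13×2 + 11×5×8 ≡ 11 (mod 65). The smallest positive such number is 11.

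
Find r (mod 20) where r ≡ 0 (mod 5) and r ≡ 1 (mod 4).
M = 5 × 4 = 20. M₁ = 4, y₁ ≡ 4 (mod 5). M₂ = 5, y₂ ≡ 1 (mod 4). r = 0×4×4 + 1×5×1 ≡ 5 (mod 20)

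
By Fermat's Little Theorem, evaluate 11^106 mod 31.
By Fermat: 11^{30} ≡ 1 (mod 31). 106 = 3×30 + 16. So 11^{106} ≡ 11^{16} ≡ 20 (mod 31)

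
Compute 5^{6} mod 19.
7

Using successive squaring:
Binary expansion of 6: 110
Powers of 5 mod 19 (each is the square of the previous):
  5^1 ≡ 5 (mod 19)
  5^2 ≡ 5² = 25 ≡ 6 (mod 19)
  5^4 ≡ 6² = 36 ≡ 17 (mod 19)
6 = 4 + 2, so 5^6 = 5^4 × 5^2 ≡ 17 × 6 (mod 19)
Multiplying step by step:
  17 × 6 = 102 ≡ 7 (mod 19)
Result: 5^6 ≡ 7 (mod 19)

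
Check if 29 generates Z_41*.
p - 1 = 40 has prime divisors 2, 5. Check 29^(40/q) mod 41 for each: 29^(40/2) = 29^20 ≡ 40, 29^(40/5) = 29^8 ≡ 18 (mod 41). None of these is 1, so 29 has order 40 = φ(41), so it is a primitive root mod 41.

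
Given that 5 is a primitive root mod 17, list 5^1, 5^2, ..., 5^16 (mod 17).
g^1, g^2, ..., g^{16} mod 17: {5, 8, 6, 13, 14, 2, 10, 16, 12, 9, 11, 4, 3, 15, 7, 1}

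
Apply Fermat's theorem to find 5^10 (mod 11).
By Fermat's Little Theorem, 5^{10} ≡ 1 (mod 11) since 11 is prime and gcd(5, 11) = 1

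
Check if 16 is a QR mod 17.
By Euler's criterion: 16^{8} ≡ 1 (mod 17). Since this equals 1, 16 is a QR.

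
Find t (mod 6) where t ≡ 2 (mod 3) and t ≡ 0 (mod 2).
M = 3 × 2 = 6. M₁ = 2, y₁ ≡ 2 (mod 3). M₂ = 3, y₂ ≡ 1 (mod 2). t = 2×2×2 + 0×3×1 ≡ 2 (mod 6)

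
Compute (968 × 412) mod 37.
30

(968 × 412) = 398816
398816 mod 37 = 30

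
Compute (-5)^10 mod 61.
(-5) ≡ 56 (mod 61). 10 = 8 + 2 (binary 1010). Repeated squaring mod 61: 56^1 ≡ 56; 56^2 ≡ 56² = 3136 ≡ 25; 56^4 ≡ 25² = 625 ≡ 15; 56^8 ≡ 15² = 225 ≡ 42. Multiply: (-5)^10 ≡ 56^8 × 56^2 ≡ 42 × 25 (mod 61): 42 × 25 = 1050 ≡ 13. So (-5)^10 ≡ 13 (mod 61).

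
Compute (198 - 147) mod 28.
23

(198 - 147) = 51
51 mod 28 = 23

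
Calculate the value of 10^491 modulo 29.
Using Fermat: 10^{28} ≡ 1 (mod 29). 491 ≡ 15 (mod 28). So 10^{491} ≡ 10^{15} ≡ 19 (mod 29)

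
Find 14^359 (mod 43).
Using Fermat: 14^{42} ≡ 1 (mod 43). 359 ≡ 23 (mod 42). So 14^{359} ≡ 14^{23} ≡ 24 (mod 43)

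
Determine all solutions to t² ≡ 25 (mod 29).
The square roots of 25 mod 29 are 24 and 5. Verify: 24² = 576 ≡ 25 (mod 29)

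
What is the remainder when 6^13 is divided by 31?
Using repeated squaring. 13 = 8 + 4 + 1 (binary 1101). Repeated squaring mod 31: 6^1 ≡ 6; 6^2 ≡ 6² = 36 ≡ 5; 6^4 ≡ 5² = 25 ≡ 25; 6^8 ≡ 25² = 625 ≡ 5. Multiply: 6^13 = 6^8 × 6^4 × 6^1 ≡ 5 × 25 × 6 (mod 31): 5 × 25 = 125 ≡ 1; 1 × 6 = 6 ≡ 6. So 6^13 ≡ 6 (mod 31).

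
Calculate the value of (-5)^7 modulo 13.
(-5) ≡ 8 (mod 13). 7 = 4 + 2 + 1 (binary 111). Repeated squaring mod 13: 8^1 ≡ 8; 8^2 ≡ 8² = 64 ≡ 12; 8^4 ≡ 12² = 144 ≡ 1. Multiply: (-5)^7 ≡ 8^4 × 8^2 × 8^1 ≡ 1 × 12 × 8 (mod 13): 1 × 12 = 12 ≡ 12; 12 × 8 = 96 ≡ 5. So (-5)^7 ≡ 5 (mod 13).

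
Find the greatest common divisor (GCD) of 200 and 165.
5

Using the Euclidean algorithm:
200 = 1 × 165 + 35
165 = 4 × 35 + 25
35 = 1 × 25 + 10
25 = 2 × 10 + 5
10 = 2 × 5 + 0

GCD(200, 165) = 5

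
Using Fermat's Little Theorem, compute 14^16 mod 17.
By Fermat's Little Theorem, 14^{16} ≡ 1 (mod 17) since 17 is prime and gcd(14, 17) = 1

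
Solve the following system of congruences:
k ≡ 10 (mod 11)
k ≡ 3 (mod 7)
10

Using the Chinese Remainder Theorem:
M = product of moduli = 77
For equation 1: M_1 = 7, 7 ≡ 7 (mod 11), inverse of 7 mod 11 is 8 (check: 7 × 8 = 56 ≡ 1 (mod 11))
For equation 2: M_2 = 11, 11 ≡ 4 (mod 7), inverse of 11 mod 7 is 2 (check: 4 × 2 = 8 ≡ 1 (mod 7))
Combine: k ≡ Σ r_i×M_i×(M_i⁻¹ mod m_i) = 10×7×8 + 3×11×2 = 560 + 66 = 626
626 mod 77 = 10
k ≡ 10 (mod 77)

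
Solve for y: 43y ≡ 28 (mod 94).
40

Since gcd(43, 94) = 1 divides 28, a solution exists.
Multiply both sides by the inverse of 43 mod 94:
  43^(-1) mod 94 = 35
  x ≡ 35 × 28 ≡ 980 ≡ 40 (mod 94)
Verification: 43 × 40 = 1720 = 18 × 94 + 28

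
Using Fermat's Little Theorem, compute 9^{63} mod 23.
13

By Fermat's Little Theorem, a^(p-1) ≡ 1 (mod p) for prime p and gcd(a, p) = 1
Here p = 23, so 9^22 ≡ 1 (mod 23)
We can reduce the exponent: 63 mod 22 = 19
So 9^63 ≡ 9^19 (mod 23)
Computing: 9^19 mod 23 = 13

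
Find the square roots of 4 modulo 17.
The square roots of 4 mod 17 are 2 and 15. Verify: 2² = 4 ≡ 4 (mod 17)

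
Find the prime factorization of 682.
2 × 11 × 31

Divide by primes starting from smallest:
682 ÷ 2 = 341
341 ÷ 11 = 31
31 ÷ 31 = 1

682 = 2 × 11 × 31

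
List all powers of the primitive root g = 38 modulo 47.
g^1, g^2, ..., g^{46} mod 47: {38, 34, 23, 28, 30, 12, 33, 32, 41, 7, 31, 3, 20, 8, 22, 37, 43, 36, 5, 2, 29, 21, 46, 9, 13, 24, 19, 17, 35, 14, 15, 6, 40, 16, 44, 27, 39, 25, 10, 4, 11, 42, 45, 18, 26, 1}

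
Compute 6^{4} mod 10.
6

Using successive squaring:
Binary expansion of 4: 100
Powers of 6 mod 10 (each is the square of the previous):
  6^1 ≡ 6 (mod 10)
  6^2 ≡ 6² = 36 ≡ 6 (mod 10)
  6^4 ≡ 6² = 36 ≡ 6 (mod 10)
4 is a power of 2, so 6^4 is the last square: ≡ 6 (mod 10)
Result: 6^4 ≡ 6 (mod 10)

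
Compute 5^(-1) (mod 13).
5^(-1) ≡ 8 (mod 13). Verification: 5 × 8 = 40 ≡ 1 (mod 13)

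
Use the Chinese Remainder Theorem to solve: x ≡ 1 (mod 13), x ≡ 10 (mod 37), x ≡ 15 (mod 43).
12442

Using the Chinese Remainder Theorem:
M = product of moduli = 20683
For equation 1: M_1 = 1591, 1591 ≡ 5 (mod 13), inverse of 1591 mod 13 is 8 (check: 5 × 8 = 40 ≡ 1 (mod 13))
For equation 2: M_2 = 559, 559 ≡ 4 (mod 37), inverse of 559 mod 37 is 28 (check: 4 × 28 = 112 ≡ 1 (mod 37))
For equation 3: M_3 = 481, 481 ≡ 8 (mod 43), inverse of 481 mod 43 is 27 (check: 8 × 27 = 216 ≡ 1 (mod 43))
Combine: x ≡ Σ r_i×M_i×(M_i⁻¹ mod m_i) = 1×1591×8 + 10×559×28 + 15×481×27 = 12728 + 156520 + 194805 = 364053
364053 mod 20683 = 12442
x ≡ 12442 (mod 20683)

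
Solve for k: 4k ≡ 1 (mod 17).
13

Since gcd(4, 17) = 1 divides 1, a solution exists.
Multiply both sides by the inverse of 4 mod 17:
  4^(-1) mod 17 = 13
  x ≡ 13 × 1 ≡ 13 ≡ 13 (mod 17)
Verification: 4 × 13 = 52 = 3 × 17 + 1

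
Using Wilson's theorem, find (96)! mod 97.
By Wilson's theorem, (96)! ≡ -1 ≡ 96 (mod 97)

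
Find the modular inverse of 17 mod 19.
17^(-1) ≡ 9 (mod 19). Verification: 17 × 9 = 153 ≡ 1 (mod 19)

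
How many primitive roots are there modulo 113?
48

The number of primitive roots modulo p is φ(p-1) = φ(112)
φ(112) = 48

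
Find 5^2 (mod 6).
2 = 2 (binary 10). Repeated squaring mod 6: 5^1 ≡ 5; 5^2 ≡ 5² = 25 ≡ 1. So 5^2 ≡ 1 (mod 6).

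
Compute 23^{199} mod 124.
27

Using successive squaring:
Binary expansion of 199: 11000111
Powers of 23 mod 124 (each is the square of the previous):
  23^1 ≡ 23 (mod 124)
  23^2 ≡ 23² = 529 ≡ 33 (mod 124)
  23^4 ≡ 33² = 1089 ≡ 97 (mod 124)
  23^8 ≡ 97² = 9409 ≡ 109 (mod 124)
  23^16 ≡ 109² = 11881 ≡ 101 (mod 124)
  23^32 ≡ 101² = 10201 ≡ 33 (mod 124)
  23^64 ≡ 33² = 1089 ≡ 97 (mod 124)
  23^128 ≡ 97² = 9409 ≡ 109 (mod 124)
199 = 128 + 64 + 4 + 2 + 1, so 23^199 = 23^128 × 23^64 × 23^4 × 23^2 × 23^1 ≡ 109 × 97 × 97 × 33 × 23 (mod 124)
Multiplying step by step:
  109 × 97 = 10573 ≡ 33 (mod 124)
  33 × 97 = 3201 ≡ 101 (mod 124)
  101 × 33 = 3333 ≡ 109 (mod 124)
  109 × 23 = 2507 ≡ 27 (mod 124)
Result: 23^199 ≡ 27 (mod 124)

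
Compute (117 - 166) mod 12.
11

(117 - 166) = -49
-49 mod 12 = 11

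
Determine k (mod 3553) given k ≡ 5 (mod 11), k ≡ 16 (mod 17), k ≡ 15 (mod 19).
2447

Using the Chinese Remainder Theorem:
M = product of moduli = 3553
For equation 1: M_1 = 323, 323 ≡ 4 (mod 11), inverse of 323 mod 11 is 3 (check: 4 × 3 = 12 ≡ 1 (mod 11))
For equation 2: M_2 = 209, 209 ≡ 5 (mod 17), inverse of 209 mod 17 is 7 (check: 5 × 7 = 35 ≡ 1 (mod 17))
For equation 3: M_3 = 187, 187 ≡ 16 (mod 19), inverse of 187 mod 19 is 6 (check: 16 × 6 = 96 ≡ 1 (mod 19))
Combine: k ≡ Σ r_i×M_i×(M_i⁻¹ mod m_i) = 5×323×3 + 16×209×7 + 15×187×6 = 4845 + 23408 + 16830 = 45083
45083 mod 3553 = 2447
k ≡ 2447 (mod 3553)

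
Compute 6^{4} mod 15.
6

Using successive squaring:
Binary expansion of 4: 100
Powers of 6 mod 15 (each is the square of the previous):
  6^1 ≡ 6 (mod 15)
  6^2 ≡ 6² = 36 ≡ 6 (mod 15)
  6^4 ≡ 6² = 36 ≡ 6 (mod 15)
4 is a power of 2, so 6^4 is the last square: ≡ 6 (mod 15)
Result: 6^4 ≡ 6 (mod 15)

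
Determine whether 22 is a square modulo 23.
By Euler's criterion: 22^{11} ≡ 22 (mod 23). Since this equals -1 (≡ 22), 22 is not a QR.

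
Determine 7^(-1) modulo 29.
7^(-1) ≡ 25 (mod 29). Verification: 7 × 25 = 175 ≡ 1 (mod 29)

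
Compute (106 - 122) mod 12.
8

(106 - 122) = -16
-16 mod 12 = 8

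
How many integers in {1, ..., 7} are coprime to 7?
6

Prime factorization: 7 = 7
Using the formula φ(n) = n × Π(1 - 1/p) for each prime factor p:
φ(7) = 7 × (1 - 1/7)
φ(7) = 6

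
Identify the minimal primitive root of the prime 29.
p - 1 = 28 has prime divisors 2, 7. h is a primitive root mod 29 iff h^(28/q) ≢ 1 (mod 29) for each such q.
h = 2: 2^14 ≡ 28, 2^4 ≡ 16 (mod 29); none is 1, so 2 has order 28 and is a primitive root.
The smallest primitive root mod 29 is g = 2.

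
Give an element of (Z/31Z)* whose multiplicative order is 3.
5 has order 3 mod 31 since 5^{3} ≡ 1 (mod 31) and no smaller power works.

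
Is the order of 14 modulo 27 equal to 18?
Yes, ord_27(14) = 18.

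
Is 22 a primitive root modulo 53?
Yes

To verify, check if 22^(52/q) ≢ 1 (mod 53) for each prime divisor q of 52
Divisors of 52 = 52: [1, 2, 4, 13, 26, 52]
  22^(52/2) = 22^26 ≡ 52 (mod 53)
  22^(52/13) = 22^4 ≡ 49 (mod 53)
Conclusion: 22 is a primitive root modulo 53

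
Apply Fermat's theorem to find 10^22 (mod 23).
By Fermat's Little Theorem, 10^{22} ≡ 1 (mod 23) since 23 is prime and gcd(10, 23) = 1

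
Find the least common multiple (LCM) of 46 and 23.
46

First find GCD(46, 23) using the Euclidean algorithm:
46 = 2 × 23 + 0
GCD(46, 23) = 23

LCM formula: LCM(a, b) = (a × b) / GCD(a, b)
LCM(46, 23) = (46 × 23) / 23
LCM(46, 23) = 1058 / 23
LCM(46, 23) = 46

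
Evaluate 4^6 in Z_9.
6 = 4 + 2 (binary 110). Repeated squaring mod 9: 4^1 ≡ 4; 4^2 ≡ 4² = 16 ≡ 7; 4^4 ≡ 7² = 49 ≡ 4. Multiply: 4^6 = 4^4 × 4^2 ≡ 4 × 7 (mod 9): 4 × 7 = 28 ≡ 1. So 4^6 ≡ 1 (mod 9).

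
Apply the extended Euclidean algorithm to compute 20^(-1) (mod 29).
Extended GCD: 20(-13) + 29(9) = 1. So 20^(-1) ≡ 16 ≡ 16 (mod 29). Verify: 20 × 16 = 320 ≡ 1 (mod 29)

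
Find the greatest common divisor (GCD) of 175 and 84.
7

Using the Euclidean algorithm:
175 = 2 × 84 + 7
84 = 12 × 7 + 0

GCD(175, 84) = 7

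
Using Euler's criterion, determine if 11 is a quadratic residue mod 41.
By Euler's criterion: 11^{20} ≡ 40 (mod 41). Since this equals -1 (≡ 40), 11 is not a QR.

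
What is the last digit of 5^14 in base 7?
Using Fermat: 5^{6} ≡ 1 (mod 7). 14 ≡ 2 (mod 6). So 5^{14} ≡ 5^{2} ≡ 4 (mod 7)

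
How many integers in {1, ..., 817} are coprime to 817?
756

Prime factorization: 817 = 19 × 43
Using the formula φ(n) = n × Π(1 - 1/p) for each prime factor p:
φ(817) = 817 × (1 - 1/19) × (1 - 1/43)
φ(817) = 756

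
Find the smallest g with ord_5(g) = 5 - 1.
p - 1 = 4 has prime divisors 2. h is a primitive root mod 5 iff h^(4/q) ≢ 1 (mod 5) for each such q.
h = 2: 2^2 ≡ 4 (mod 5); none is 1, so 2 has order 4 and is a primitive root.
The smallest primitive root mod 5 is g = 2.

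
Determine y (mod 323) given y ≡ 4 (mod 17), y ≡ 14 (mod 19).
242

Using the Chinese Remainder Theorem:
M = product of moduli = 323
For equation 1: M_1 = 19, 19 ≡ 2 (mod 17), inverse of 19 mod 17 is 9 (check: 2 × 9 = 18 ≡ 1 (mod 17))
For equation 2: M_2 = 17, 17 ≡ 17 (mod 19), inverse of 17 mod 19 is 9 (check: 17 × 9 = 153 ≡ 1 (mod 19))
Combine: y ≡ Σ r_i×M_i×(M_i⁻¹ mod m_i) = 4×19×9 + 14×17×9 = 684 + 2142 = 2826
2826 mod 323 = 242
y ≡ 242 (mod 323)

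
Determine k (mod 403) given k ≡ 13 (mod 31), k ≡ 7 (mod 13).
137

Using the Chinese Remainder Theorem:
M = product of moduli = 403
For equation 1: M_1 = 13, 13 ≡ 13 (mod 31), inverse of 13 mod 31 is 12 (check: 13 × 12 = 156 ≡ 1 (mod 31))
For equation 2: M_2 = 31, 31 ≡ 5 (mod 13), inverse of 31 mod 13 is 8 (check: 5 × 8 = 40 ≡ 1 (mod 13))
Combine: k ≡ Σ r_i×M_i×(M_i⁻¹ mod m_i) = 13×13×12 + 7×31×8 = 2028 + 1736 = 3764
3764 mod 403 = 137
k ≡ 137 (mod 403)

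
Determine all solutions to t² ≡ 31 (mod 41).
The square roots of 31 mod 41 are 20 and 21. Verify: 20² = 400 ≡ 31 (mod 41)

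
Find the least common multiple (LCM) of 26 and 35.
910

First find GCD(26, 35) using the Euclidean algorithm:
26 = 0 × 35 + 26
35 = 1 × 26 + 9
26 = 2 × 9 + 8
9 = 1 × 8 + 1
8 = 8 × 1 + 0
GCD(26, 35) = 1

LCM formula: LCM(a, b) = (a × b) / GCD(a, b)
LCM(26, 35) = (26 × 35) / 1
LCM(26, 35) = 910 / 1
LCM(26, 35) = 910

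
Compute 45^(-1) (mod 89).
2

Using Extended Euclidean Algorithm:
gcd(45, 89) = 1
Bezout coefficients: 45 × 2 + 89 × -1 = 1
So 45 × 2 ≡ 1 (mod 89)
The inverse is 2 mod 89 = 2
Verification: 45 × 2 = 90 = 1 × 89 + 1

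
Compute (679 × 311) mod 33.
2

(679 × 311) = 211169
211169 mod 33 = 2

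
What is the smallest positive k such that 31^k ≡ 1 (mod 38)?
Powers of 31 mod 38: 31^1≡31, 31^2≡11, 31^3≡37, 31^4≡7, 31^5≡27, 31^6≡1. Order = 6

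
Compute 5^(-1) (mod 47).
5^(-1) ≡ 19 (mod 47). Verification: 5 × 19 = 95 ≡ 1 (mod 47)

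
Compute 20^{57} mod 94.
30

Using successive squaring:
Binary expansion of 57: 111001
Powers of 20 mod 94 (each is the square of the previous):
  20^1 ≡ 20 (mod 94)
  20^2 ≡ 20² = 400 ≡ 24 (mod 94)
  20^4 ≡ 24² = 576 ≡ 12 (mod 94)
  20^8 ≡ 12² = 144 ≡ 50 (mod 94)
  20^16 ≡ 50² = 2500 ≡ 56 (mod 94)
  20^32 ≡ 56² = 3136 ≡ 34 (mod 94)
57 = 32 + 16 + 8 + 1, so 20^57 = 20^32 × 20^16 × 20^8 × 20^1 ≡ 34 × 56 × 50 × 20 (mod 94)
Multiplying step by step:
  34 × 56 = 1904 ≡ 24 (mod 94)
  24 × 50 = 1200 ≡ 72 (mod 94)
  72 × 20 = 1440 ≡ 30 (mod 94)
Result: 20^57 ≡ 30 (mod 94)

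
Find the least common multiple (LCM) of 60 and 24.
120

First find GCD(60, 24) using the Euclidean algorithm:
60 = 2 × 24 + 12
24 = 2 × 12 + 0
GCD(60, 24) = 12

LCM formula: LCM(a, b) = (a × b) / GCD(a, b)
LCM(60, 24) = (60 × 24) / 12
LCM(60, 24) = 1440 / 12
LCM(60, 24) = 120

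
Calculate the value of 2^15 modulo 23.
Using repeated squaring. 15 = 8 + 4 + 2 + 1 (binary 1111). Repeated squaring mod 23: 2^1 ≡ 2; 2^2 ≡ 2² = 4 ≡ 4; 2^4 ≡ 4² = 16 ≡ 16; 2^8 ≡ 16² = 256 ≡ 3. Multiply: 2^15 = 2^8 × 2^4 × 2^2 × 2^1 ≡ 3 × 16 × 4 × 2 (mod 23): 3 × 16 = 48 ≡ 2; 2 × 4 = 8 ≡ 8; 8 × 2 = 16 ≡ 16. So 2^15 ≡ 16 (mod 23).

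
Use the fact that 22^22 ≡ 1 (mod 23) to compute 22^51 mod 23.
By Fermat: 22^{22} ≡ 1 (mod 23). 51 = 2×22 + 7. So 22^{51} ≡ 22^{7} ≡ 22 (mod 23)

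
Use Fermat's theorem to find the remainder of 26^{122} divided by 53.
9

By Fermat's Little Theorem, a^(p-1) ≡ 1 (mod p) for prime p and gcd(a, p) = 1
Here p = 53, so 26^52 ≡ 1 (mod 53)
We can reduce the exponent: 122 mod 52 = 18
So 26^122 ≡ 26^18 (mod 53)
Computing: 26^18 mod 53 = 9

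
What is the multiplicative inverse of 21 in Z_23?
11

Using Extended Euclidean Algorithm:
gcd(21, 23) = 1
Bezout coefficients: 21 × 11 + 23 × -10 = 1
So 21 × 11 ≡ 1 (mod 23)
The inverse is 11 mod 23 = 11
Verification: 21 × 11 = 231 = 10 × 23 + 1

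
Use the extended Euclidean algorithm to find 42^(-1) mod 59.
Extended GCD: 42(-7) + 59(5) = 1. So 42^(-1) ≡ 52 ≡ 52 (mod 59). Verify: 42 × 52 = 2184 ≡ 1 (mod 59)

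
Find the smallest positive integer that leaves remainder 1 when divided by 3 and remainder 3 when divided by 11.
M = 3 × 11 = 33. M₁ = 11, y₁ ≡ 2 (mod 3). M₂ = 3, y₂ ≡ 4 (mod 11). t = 1×11×2 + 3×3×4 ≡ 25 (mod 33). The smallest positive such number is 25.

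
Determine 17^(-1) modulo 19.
17^(-1) ≡ 9 (mod 19). Verification: 17 × 9 = 153 ≡ 1 (mod 19)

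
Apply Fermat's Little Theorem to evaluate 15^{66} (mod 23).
1

By Fermat's Little Theorem, a^(p-1) ≡ 1 (mod p) for prime p and gcd(a, p) = 1
Here p = 23, so 15^22 ≡ 1 (mod 23)
We can reduce the exponent: 66 mod 22 = 0
So 15^66 ≡ 15^0 (mod 23)
Computing: 15^0 mod 23 = 1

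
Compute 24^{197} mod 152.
80

Using successive squaring:
Binary expansion of 197: 11000101
Powers of 24 mod 152 (each is the square of the previous):
  24^1 ≡ 24 (mod 152)
  24^2 ≡ 24² = 576 ≡ 120 (mod 152)
  24^4 ≡ 120² = 14400 ≡ 112 (mod 152)
  24^8 ≡ 112² = 12544 ≡ 80 (mod 152)
  24^16 ≡ 80² = 6400 ≡ 16 (mod 152)
  24^32 ≡ 16² = 256 ≡ 104 (mod 152)
  24^64 ≡ 104² = 10816 ≡ 24 (mod 152)
  24^128 ≡ 24² = 576 ≡ 120 (mod 152)
197 = 128 + 64 + 4 + 1, so 24^197 = 24^128 × 24^64 × 24^4 × 24^1 ≡ 120 × 24 × 112 × 24 (mod 152)
Multiplying step by step:
  120 × 24 = 2880 ≡ 144 (mod 152)
  144 × 112 = 16128 ≡ 16 (mod 152)
  16 × 24 = 384 ≡ 80 (mod 152)
Result: 24^197 ≡ 80 (mod 152)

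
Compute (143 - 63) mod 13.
2

(143 - 63) = 80
80 mod 13 = 2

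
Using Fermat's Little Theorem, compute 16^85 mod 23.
By Fermat: 16^{22} ≡ 1 (mod 23). 85 = 3×22 + 19. So 16^{85} ≡ 16^{19} ≡ 12 (mod 23)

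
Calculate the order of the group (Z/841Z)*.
812

Prime factorization: 841 = 29^2
Using the formula φ(n) = n × Π(1 - 1/p) for each prime factor p:
φ(841) = 841 × (1 - 1/29)
φ(841) = 812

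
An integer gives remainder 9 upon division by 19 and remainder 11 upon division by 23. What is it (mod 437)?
M = 19 × 23 = 437. M₁ = 23, y₁ ≡ 5 (mod 19). M₂ = 19, y₂ ≡ 17 (mod 23). k = 9×23×5 + 11×19×17 ≡ 218 (mod 437). The smallest positive such number is 218.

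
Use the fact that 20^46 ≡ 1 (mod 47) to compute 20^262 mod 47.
By Fermat: 20^{46} ≡ 1 (mod 47). 262 ≡ 32 (mod 46). So 20^{262} ≡ 20^{32} ≡ 34 (mod 47)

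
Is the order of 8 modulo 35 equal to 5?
No, the actual order is 4, not 5.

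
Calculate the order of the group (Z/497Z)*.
420

Prime factorization: 497 = 7 × 71
Using the formula φ(n) = n × Π(1 - 1/p) for each prime factor p:
φ(497) = 497 × (1 - 1/7) × (1 - 1/71)
φ(497) = 420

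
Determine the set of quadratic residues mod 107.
QRs mod 107: {1, 3, 4, 9, 10, 11, 12, 13, 14, 16, 19, 23, 25, 27, 29, 30, 33, 34, 35, 36, 37, 39, 40, 41, 42, 44, 47, 48, 49, 52, 53, 56, 57, 61, 62, 64, 69, 75, 76, 79, 81, 83, 85, 86, 87, 89, 90, 92, 99, 100, 101, 102, 105}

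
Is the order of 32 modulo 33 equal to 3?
No, the actual order is 2, not 3.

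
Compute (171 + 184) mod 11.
3

(171 + 184) = 355
355 mod 11 = 3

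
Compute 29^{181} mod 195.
29

Using successive squaring:
Binary expansion of 181: 10110101
Powers of 29 mod 195 (each is the square of the previous):
  29^1 ≡ 29 (mod 195)
  29^2 ≡ 29² = 841 ≡ 61 (mod 195)
  29^4 ≡ 61² = 3721 ≡ 16 (mod 195)
  29^8 ≡ 16² = 256 ≡ 61 (mod 195)
  29^16 ≡ 61² = 3721 ≡ 16 (mod 195)
  29^32 ≡ 16² = 256 ≡ 61 (mod 195)
  29^64 ≡ 61² = 3721 ≡ 16 (mod 195)
  29^128 ≡ 16² = 256 ≡ 61 (mod 195)
181 = 128 + 32 + 16 + 4 + 1, so 29^181 = 29^128 × 29^32 × 29^16 × 29^4 × 29^1 ≡ 61 × 61 × 16 × 16 × 29 (mod 195)
Multiplying step by step:
  61 × 61 = 3721 ≡ 16 (mod 195)
  16 × 16 = 256 ≡ 61 (mod 195)
  61 × 16 = 976 ≡ 1 (mod 195)
  1 × 29 = 29 ≡ 29 (mod 195)
Result: 29^181 ≡ 29 (mod 195)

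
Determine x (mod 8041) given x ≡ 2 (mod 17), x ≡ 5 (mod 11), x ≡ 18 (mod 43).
104

Using the Chinese Remainder Theorem:
M = product of moduli = 8041
For equation 1: M_1 = 473, 473 ≡ 14 (mod 17), inverse of 473 mod 17 is 11 (check: 14 × 11 = 154 ≡ 1 (mod 17))
For equation 2: M_2 = 731, 731 ≡ 5 (mod 11), inverse of 731 mod 11 is 9 (check: 5 × 9 = 45 ≡ 1 (mod 11))
For equation 3: M_3 = 187, 187 ≡ 15 (mod 43), inverse of 187 mod 43 is 23 (check: 15 × 23 = 345 ≡ 1 (mod 43))
Combine: x ≡ Σ r_i×M_i×(M_i⁻¹ mod m_i) = 2×473×11 + 5×731×9 + 18×187×23 = 10406 + 32895 + 77418 = 120719
120719 mod 8041 = 104
x ≡ 104 (mod 8041)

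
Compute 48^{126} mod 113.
18

Using successive squaring:
Binary expansion of 126: 1111110
Powers of 48 mod 113 (each is the square of the previous):
  48^1 ≡ 48 (mod 113)
  48^2 ≡ 48² = 2304 ≡ 44 (mod 113)
  48^4 ≡ 44² = 1936 ≡ 15 (mod 113)
  48^8 ≡ 15² = 225 ≡ 112 (mod 113)
  48^16 ≡ 112² = 12544 ≡ 1 (mod 113)
  48^32 ≡ 1² = 1 ≡ 1 (mod 113)
  48^64 ≡ 1² = 1 ≡ 1 (mod 113)
126 = 64 + 32 + 16 + 8 + 4 + 2, so 48^126 = 48^64 × 48^32 × 48^16 × 48^8 × 48^4 × 48^2 ≡ 1 × 1 × 1 × 112 × 15 × 44 (mod 113)
Multiplying step by step:
  1 × 1 = 1 ≡ 1 (mod 113)
  1 × 1 = 1 ≡ 1 (mod 113)
  1 × 112 = 112 ≡ 112 (mod 113)
  112 × 15 = 1680 ≡ 98 (mod 113)
  98 × 44 = 4312 ≡ 18 (mod 113)
Result: 48^126 ≡ 18 (mod 113)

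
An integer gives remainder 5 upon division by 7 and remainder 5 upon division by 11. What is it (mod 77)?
M = 7 × 11 = 77. M₁ = 11, y₁ ≡ 2 (mod 7). M₂ = 7, y₂ ≡ 8 (mod 11). n = 5×11×2 + 5×7×8 ≡ 5 (mod 77). The smallest positive such number is 5.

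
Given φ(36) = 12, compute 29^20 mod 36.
By Euler: 29^{12} ≡ 1 (mod 36) since gcd(29, 36) = 1. 20 = 1×12 + 8. So 29^{20} ≡ 29^{8} ≡ 13 (mod 36)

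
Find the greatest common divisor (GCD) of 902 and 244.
2

Using the Euclidean algorithm:
902 = 3 × 244 + 170
244 = 1 × 170 + 74
170 = 2 × 74 + 22
74 = 3 × 22 + 8
22 = 2 × 8 + 6
8 = 1 × 6 + 2
6 = 3 × 2 + 0

GCD(902, 244) = 2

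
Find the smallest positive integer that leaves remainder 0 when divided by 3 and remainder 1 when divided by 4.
M = 3 × 4 = 12. M₁ = 4, y₁ ≡ 1 (mod 3). M₂ = 3, y₂ ≡ 3 (mod 4). k = 0×4×1 + 1×3×3 ≡ 9 (mod 12). The smallest positive such number is 9.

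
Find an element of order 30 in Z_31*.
3 has order 30 mod 31 since 3^{30} ≡ 1 (mod 31) and no smaller power works.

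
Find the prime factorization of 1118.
2 × 13 × 43

Divide by primes starting from smallest:
1118 ÷ 2 = 559
559 ÷ 13 = 43
43 ÷ 43 = 1

1118 = 2 × 13 × 43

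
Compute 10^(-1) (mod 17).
10^(-1) ≡ 12 (mod 17). Verification: 10 × 12 = 120 ≡ 1 (mod 17)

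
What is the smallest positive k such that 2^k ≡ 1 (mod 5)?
Powers of 2 mod 5: 2^1≡2, 2^2≡4, 2^3≡3, 2^4≡1. Order = 4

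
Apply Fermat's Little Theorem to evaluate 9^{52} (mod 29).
25

By Fermat's Little Theorem, a^(p-1) ≡ 1 (mod p) for prime p and gcd(a, p) = 1
Here p = 29, so 9^28 ≡ 1 (mod 29)
We can reduce the exponent: 52 mod 28 = 24
So 9^52 ≡ 9^24 (mod 29)
Computing: 9^24 mod 29 = 25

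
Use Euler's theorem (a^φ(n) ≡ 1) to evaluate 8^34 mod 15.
By Euler: 8^{8} ≡ 1 (mod 15) since gcd(8, 15) = 1. 34 = 4×8 + 2. So 8^{34} ≡ 8^{2} ≡ 4 (mod 15)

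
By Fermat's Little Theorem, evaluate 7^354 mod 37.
By Fermat: 7^{36} ≡ 1 (mod 37). 354 ≡ 30 (mod 36). So 7^{354} ≡ 7^{30} ≡ 10 (mod 37)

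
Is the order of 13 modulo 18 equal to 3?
Yes, ord_18(13) = 3.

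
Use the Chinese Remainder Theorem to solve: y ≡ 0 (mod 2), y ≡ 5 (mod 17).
22

Using the Chinese Remainder Theorem:
M = product of moduli = 34
For equation 1: M_1 = 17, 17 ≡ 1 (mod 2), inverse of 17 mod 2 is 1 (check: 1 × 1 = 1 ≡ 1 (mod 2))
For equation 2: M_2 = 2, 2 ≡ 2 (mod 17), inverse of 2 mod 17 is 9 (check: 2 × 9 = 18 ≡ 1 (mod 17))
Combine: y ≡ Σ r_i×M_i×(M_i⁻¹ mod m_i) = 0×17×1 + 5×2×9 = 0 + 90 = 90
90 mod 34 = 22
y ≡ 22 (mod 34)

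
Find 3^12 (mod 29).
Using repeated squaring. 12 = 8 + 4 (binary 1100). Repeated squaring mod 29: 3^1 ≡ 3; 3^2 ≡ 3² = 9 ≡ 9; 3^4 ≡ 9² = 81 ≡ 23; 3^8 ≡ 23² = 529 ≡ 7. Multiply: 3^12 = 3^8 × 3^4 ≡ 7 × 23 (mod 29): 7 × 23 = 161 ≡ 16. So 3^12 ≡ 16 (mod 29).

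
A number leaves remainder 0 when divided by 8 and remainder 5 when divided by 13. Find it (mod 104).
M = 8 × 13 = 104. M₁ = 13, y₁ ≡ 5 (mod 8). M₂ = 8, y₂ ≡ 5 (mod 13). n = 0×13×5 + 5×8×5 ≡ 96 (mod 104)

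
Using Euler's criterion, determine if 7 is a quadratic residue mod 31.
By Euler's criterion: 7^{15} ≡ 1 (mod 31). Since this equals 1, 7 is a QR.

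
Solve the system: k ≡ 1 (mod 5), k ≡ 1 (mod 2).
M = 5 × 2 = 10. M₁ = 2, y₁ ≡ 3 (mod 5). M₂ = 5, y₂ ≡ 1 (mod 2). k = 1×2×3 + 1×5×1 ≡ 1 (mod 10)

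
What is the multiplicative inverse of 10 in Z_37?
10^(-1) ≡ 26 (mod 37). Verification: 10 × 26 = 260 ≡ 1 (mod 37)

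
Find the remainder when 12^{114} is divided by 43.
By Fermat: 12^{42} ≡ 1 (mod 43). 114 = 2×42 + 30. So 12^{114} ≡ 12^{30} ≡ 4 (mod 43)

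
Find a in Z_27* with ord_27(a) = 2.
26 has order 2 mod 27 since 26^{2} ≡ 1 (mod 27) and no smaller power works.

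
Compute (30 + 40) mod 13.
5

(30 + 40) = 70
70 mod 13 = 5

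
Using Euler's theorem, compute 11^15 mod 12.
By Euler: 11^{4} ≡ 1 (mod 12) since gcd(11, 12) = 1. 15 = 3×4 + 3. So 11^{15} ≡ 11^{3} ≡ 11 (mod 12)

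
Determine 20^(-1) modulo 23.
20^(-1) ≡ 15 (mod 23). Verification: 20 × 15 = 300 ≡ 1 (mod 23)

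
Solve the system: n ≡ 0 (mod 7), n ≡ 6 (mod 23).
M = 7 × 23 = 161. M₁ = 23, y₁ ≡ 4 (mod 7). M₂ = 7, y₂ ≡ 10 (mod 23). n = 0×23×4 + 6×7×10 ≡ 98 (mod 161)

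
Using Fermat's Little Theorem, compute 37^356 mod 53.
By Fermat: 37^{52} ≡ 1 (mod 53). 356 = 6×52 + 44. So 37^{356} ≡ 37^{44} ≡ 24 (mod 53)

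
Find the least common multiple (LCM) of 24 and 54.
216

First find GCD(24, 54) using the Euclidean algorithm:
24 = 0 × 54 + 24
54 = 2 × 24 + 6
24 = 4 × 6 + 0
GCD(24, 54) = 6

LCM formula: LCM(a, b) = (a × b) / GCD(a, b)
LCM(24, 54) = (24 × 54) / 6
LCM(24, 54) = 1296 / 6
LCM(24, 54) = 216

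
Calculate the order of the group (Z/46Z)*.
22

Prime factorization: 46 = 2 × 23
Using the formula φ(n) = n × Π(1 - 1/p) for each prime factor p:
φ(46) = 46 × (1 - 1/2) × (1 - 1/23)
φ(46) = 22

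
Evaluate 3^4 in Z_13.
4 = 4 (binary 100). Repeated squaring mod 13: 3^1 ≡ 3; 3^2 ≡ 3² = 9 ≡ 9; 3^4 ≡ 9² = 81 ≡ 3. So 3^4 ≡ 3 (mod 13).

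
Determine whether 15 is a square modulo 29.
By Euler's criterion: 15^{14} ≡ 28 (mod 29). Since this equals -1 (≡ 28), 15 is not a QR.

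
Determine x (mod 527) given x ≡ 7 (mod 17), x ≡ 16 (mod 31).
109

Using the Chinese Remainder Theorem:
M = product of moduli = 527
For equation 1: M_1 = 31, 31 ≡ 14 (mod 17), inverse of 31 mod 17 is 11 (check: 14 × 11 = 154 ≡ 1 (mod 17))
For equation 2: M_2 = 17, 17 ≡ 17 (mod 31), inverse of 17 mod 31 is 11 (check: 17 × 11 = 187 ≡ 1 (mod 31))
Combine: x ≡ Σ r_i×M_i×(M_i⁻¹ mod m_i) = 7×31×11 + 16×17×11 = 2387 + 2992 = 5379
5379 mod 527 = 109
x ≡ 109 (mod 527)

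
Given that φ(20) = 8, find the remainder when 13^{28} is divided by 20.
By Euler: 13^{8} ≡ 1 (mod 20) since gcd(13, 20) = 1. 28 = 3×8 + 4. So 13^{28} ≡ 13^{4} ≡ 1 (mod 20)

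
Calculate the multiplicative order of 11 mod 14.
Powers of 11 mod 14: 11^1≡11, 11^2≡9, 11^3≡1. Order = 3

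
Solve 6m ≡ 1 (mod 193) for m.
6^(-1) ≡ 161 (mod 193). Verification: 6 × 161 = 966 ≡ 1 (mod 193)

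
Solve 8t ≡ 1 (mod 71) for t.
9

Using Extended Euclidean Algorithm:
gcd(8, 71) = 1
Bezout coefficients: 8 × 9 + 71 × -1 = 1
So 8 × 9 ≡ 1 (mod 71)
The inverse is 9 mod 71 = 9
Verification: 8 × 9 = 72 = 1 × 71 + 1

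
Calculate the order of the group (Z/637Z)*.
504

Prime factorization: 637 = 7^2 × 13
Using the formula φ(n) = n × Π(1 - 1/p) for each prime factor p:
φ(637) = 637 × (1 - 1/7) × (1 - 1/13)
φ(637) = 504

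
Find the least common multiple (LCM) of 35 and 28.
140

First find GCD(35, 28) using the Euclidean algorithm:
35 = 1 × 28 + 7
28 = 4 × 7 + 0
GCD(35, 28) = 7

LCM formula: LCM(a, b) = (a × b) / GCD(a, b)
LCM(35, 28) = (35 × 28) / 7
LCM(35, 28) = 980 / 7
LCM(35, 28) = 140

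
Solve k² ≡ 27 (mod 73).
The square roots of 27 mod 73 are 63 and 10. Verify: 63² = 3969 ≡ 27 (mod 73)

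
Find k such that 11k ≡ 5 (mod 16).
15

Since gcd(11, 16) = 1 divides 5, a solution exists.
Multiply both sides by the inverse of 11 mod 16:
  11^(-1) mod 16 = 3
  x ≡ 3 × 5 ≡ 15 ≡ 15 (mod 16)
Verification: 11 × 15 = 165 = 10 × 16 + 5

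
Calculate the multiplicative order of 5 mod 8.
Powers of 5 mod 8: 5^1≡5, 5^2≡1. Order = 2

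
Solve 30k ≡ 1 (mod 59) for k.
2

Using Extended Euclidean Algorithm:
gcd(30, 59) = 1
Bezout coefficients: 30 × 2 + 59 × -1 = 1
So 30 × 2 ≡ 1 (mod 59)
The inverse is 2 mod 59 = 2
Verification: 30 × 2 = 60 = 1 × 59 + 1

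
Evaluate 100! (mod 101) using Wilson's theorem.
By Wilson's theorem, (100)! ≡ -1 ≡ 100 (mod 101)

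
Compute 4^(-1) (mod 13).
4^(-1) ≡ 10 (mod 13). Verification: 4 × 10 = 40 ≡ 1 (mod 13)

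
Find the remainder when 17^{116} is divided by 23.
By Fermat: 17^{22} ≡ 1 (mod 23). 116 = 5×22 + 6. So 17^{116} ≡ 17^{6} ≡ 12 (mod 23)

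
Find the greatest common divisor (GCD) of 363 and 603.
3

Using the Euclidean algorithm:
363 = 0 × 603 + 363
603 = 1 × 363 + 240
363 = 1 × 240 + 123
240 = 1 × 123 + 117
123 = 1 × 117 + 6
117 = 19 × 6 + 3
6 = 2 × 3 + 0

GCD(363, 603) = 3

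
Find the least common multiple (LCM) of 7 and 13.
91

First find GCD(7, 13) using the Euclidean algorithm:
7 = 0 × 13 + 7
13 = 1 × 7 + 6
7 = 1 × 6 + 1
6 = 6 × 1 + 0
GCD(7, 13) = 1

LCM formula: LCM(a, b) = (a × b) / GCD(a, b)
LCM(7, 13) = (7 × 13) / 1
LCM(7, 13) = 91 / 1
LCM(7, 13) = 91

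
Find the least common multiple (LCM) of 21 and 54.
378

First find GCD(21, 54) using the Euclidean algorithm:
21 = 0 × 54 + 21
54 = 2 × 21 + 12
21 = 1 × 12 + 9
12 = 1 × 9 + 3
9 = 3 × 3 + 0
GCD(21, 54) = 3

LCM formula: LCM(a, b) = (a × b) / GCD(a, b)
LCM(21, 54) = (21 × 54) / 3
LCM(21, 54) = 1134 / 3
LCM(21, 54) = 378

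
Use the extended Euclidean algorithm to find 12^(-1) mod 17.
Extended GCD: 12(-7) + 17(5) = 1. So 12^(-1) ≡ 10 ≡ 10 (mod 17). Verify: 12 × 10 = 120 ≡ 1 (mod 17)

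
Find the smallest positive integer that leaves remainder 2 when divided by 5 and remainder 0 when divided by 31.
M = 5 × 31 = 155. M₁ = 31, y₁ ≡ 1 (mod 5). M₂ = 5, y₂ ≡ 25 (mod 31). t = 2×31×1 + 0×5×25 ≡ 62 (mod 155). The smallest positive such number is 62.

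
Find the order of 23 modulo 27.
Powers of 23 mod 27: 23^1≡23, 23^2≡16, 23^3≡17, 23^4≡13, 23^5≡2, 23^6≡19, 23^7≡5, 23^8≡7, 23^9≡26, 23^10≡4, 23^11≡11, 23^12≡10, 23^13≡14, 23^14≡25, 23^15≡8, 23^16≡22, 23^17≡20, 23^18≡1. Order = 18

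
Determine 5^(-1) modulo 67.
5^(-1) ≡ 27 (mod 67). Verification: 5 × 27 = 135 ≡ 1 (mod 67)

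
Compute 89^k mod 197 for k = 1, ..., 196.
g^1, g^2, ..., g^{196} mod 197: {89, 41, 103, 105, 86, 168, 177, 190, 165, 107, 67, 53, 186, 6, 140, 49, 27, 39, 122, 23, 77, 155, 5, 51, 8, 121, 131, 36, 52, 97, 162, 37, 141, 138, 68, 142, 30, 109, 48, 135, 195, 19, 115, 188, 184, 25, 58, 40, 14, 64, 180, 63, 91, 22, 185, 114, 99, 143, 119, 150, 151, 43, 84, 187, 95, 181, 152, 132, 125, 93, 3, 70, 123, 112, 118, 61, 110, 137, 176, 101, 124, 4, 159, 164, 18, 26, 147, 81, 117, 169, 69, 34, 71, 15, 153, 24, 166, 196, 108, 156, 94, 92, 111, 29, 20, 7, 32, 90, 130, 144, 11, 191, 57, 148, 170, 158, 75, 174, 120, 42, 192, 146, 189, 76, 66, 161, 145, 100, 35, 160, 56, 59, 129, 55, 167, 88, 149, 62, 2, 178, 82, 9, 13, 172, 139, 157, 183, 133, 17, 134, 106, 175, 12, 83, 98, 54, 78, 47, 46, 154, 113, 10, 102, 16, 45, 65, 72, 104, 194, 127, 74, 85, 79, 136, 87, 60, 21, 96, 73, 193, 38, 33, 179, 171, 50, 116, 80, 28, 128, 163, 126, 182, 44, 173, 31, 1}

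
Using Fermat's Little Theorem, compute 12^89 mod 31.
By Fermat: 12^{30} ≡ 1 (mod 31). 89 = 2×30 + 29. So 12^{89} ≡ 12^{29} ≡ 13 (mod 31)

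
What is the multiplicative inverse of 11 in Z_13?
6

Using Extended Euclidean Algorithm:
gcd(11, 13) = 1
Bezout coefficients: 11 × 6 + 13 × -5 = 1
So 11 × 6 ≡ 1 (mod 13)
The inverse is 6 mod 13 = 6
Verification: 11 × 6 = 66 = 5 × 13 + 1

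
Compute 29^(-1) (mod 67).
37

Using Extended Euclidean Algorithm:
gcd(29, 67) = 1
Bezout coefficients: 29 × -30 + 67 × 13 = 1
So 29 × -30 ≡ 1 (mod 67)
The inverse is -30 mod 67 = 37
Verification: 29 × 37 = 1073 = 16 × 67 + 1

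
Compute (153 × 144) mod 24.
0

(153 × 144) = 22032
22032 mod 24 = 0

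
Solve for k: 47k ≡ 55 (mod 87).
53

Since gcd(47, 87) = 1 divides 55, a solution exists.
Multiply both sides by the inverse of 47 mod 87:
  47^(-1) mod 87 = 50
  x ≡ 50 × 55 ≡ 2750 ≡ 53 (mod 87)
Verification: 47 × 53 = 2491 = 28 × 87 + 55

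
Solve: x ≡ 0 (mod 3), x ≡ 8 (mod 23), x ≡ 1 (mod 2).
M = 3 × 23 × 2 = 138. M₁ = 46, y₁ ≡ 1 (mod 3). M₂ = 6, y₂ ≡ 4 (mod 23). M₃ = 69, y₃ ≡ 1 (mod 2). x = 0×46×1 + 8×6×4 + 1×69×1 ≡ 123 (mod 138)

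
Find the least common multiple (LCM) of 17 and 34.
34

First find GCD(17, 34) using the Euclidean algorithm:
17 = 0 × 34 + 17
34 = 2 × 17 + 0
GCD(17, 34) = 17

LCM formula: LCM(a, b) = (a × b) / GCD(a, b)
LCM(17, 34) = (17 × 34) / 17
LCM(17, 34) = 578 / 17
LCM(17, 34) = 34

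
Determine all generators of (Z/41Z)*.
Primitive roots mod 41: {6, 7, 11, 12, 13, 15, 17, 19, 22, 24, 26, 28, 29, 30, 34, 35}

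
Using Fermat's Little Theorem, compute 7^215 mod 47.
By Fermat: 7^{46} ≡ 1 (mod 47). 215 = 4×46 + 31. So 7^{215} ≡ 7^{31} ≡ 16 (mod 47)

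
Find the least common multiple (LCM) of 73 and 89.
6497

First find GCD(73, 89) using the Euclidean algorithm:
73 = 0 × 89 + 73
89 = 1 × 73 + 16
73 = 4 × 16 + 9
16 = 1 × 9 + 7
9 = 1 × 7 + 2
7 = 3 × 2 + 1
2 = 2 × 1 + 0
GCD(73, 89) = 1

LCM formula: LCM(a, b) = (a × b) / GCD(a, b)
LCM(73, 89) = (73 × 89) / 1
LCM(73, 89) = 6497 / 1
LCM(73, 89) = 6497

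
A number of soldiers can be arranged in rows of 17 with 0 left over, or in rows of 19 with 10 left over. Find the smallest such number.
M = 17 × 19 = 323. M₁ = 19, y₁ ≡ 9 (mod 17). M₂ = 17, y₂ ≡ 9 (mod 19). r = 0×19×9 + 10×17×9 ≡ 238 (mod 323). The smallest positive such number is 238.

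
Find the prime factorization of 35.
5 × 7

Divide by primes starting from smallest:
35 ÷ 5 = 7
7 ÷ 7 = 1

35 = 5 × 7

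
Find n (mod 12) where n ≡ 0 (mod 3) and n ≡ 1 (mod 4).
M = 3 × 4 = 12. M₁ = 4, y₁ ≡ 1 (mod 3). M₂ = 3, y₂ ≡ 3 (mod 4). n = 0×4×1 + 1×3×3 ≡ 9 (mod 12)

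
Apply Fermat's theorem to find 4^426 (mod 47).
By Fermat: 4^{46} ≡ 1 (mod 47). 426 ≡ 12 (mod 46). So 4^{426} ≡ 4^{12} ≡ 2 (mod 47)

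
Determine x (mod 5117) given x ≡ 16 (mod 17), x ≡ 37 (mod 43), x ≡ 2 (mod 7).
3348

Using the Chinese Remainder Theorem:
M = product of moduli = 5117
For equation 1: M_1 = 301, 301 ≡ 12 (mod 17), inverse of 301 mod 17 is 10 (check: 12 × 10 = 120 ≡ 1 (mod 17))
For equation 2: M_2 = 119, 119 ≡ 33 (mod 43), inverse of 119 mod 43 is 30 (check: 33 × 30 = 990 ≡ 1 (mod 43))
For equation 3: M_3 = 731, 731 ≡ 3 (mod 7), inverse of 731 mod 7 is 5 (check: 3 × 5 = 15 ≡ 1 (mod 7))
Combine: x ≡ Σ r_i×M_i×(M_i⁻¹ mod m_i) = 16×301×10 + 37×119×30 + 2×731×5 = 48160 + 132090 + 7310 = 187560
187560 mod 5117 = 3348
x ≡ 3348 (mod 5117)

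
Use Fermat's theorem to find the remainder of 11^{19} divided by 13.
2

By Fermat's Little Theorem, a^(p-1) ≡ 1 (mod p) for prime p and gcd(a, p) = 1
Here p = 13, so 11^12 ≡ 1 (mod 13)
We can reduce the exponent: 19 mod 12 = 7
So 11^19 ≡ 11^7 (mod 13)
Computing: 11^7 mod 13 = 2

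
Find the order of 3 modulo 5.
Powers of 3 mod 5: 3^1≡3, 3^2≡4, 3^3≡2, 3^4≡1. Order = 4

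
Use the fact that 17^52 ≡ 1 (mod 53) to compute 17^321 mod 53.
By Fermat: 17^{52} ≡ 1 (mod 53). 321 = 6×52 + 9. So 17^{321} ≡ 17^{9} ≡ 38 (mod 53)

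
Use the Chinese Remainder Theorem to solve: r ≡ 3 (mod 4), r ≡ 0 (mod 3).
M = 4 × 3 = 12. M₁ = 3, y₁ ≡ 3 (mod 4). M₂ = 4, y₂ ≡ 1 (mod 3). r = 3×3×3 + 0×4×1 ≡ 3 (mod 12)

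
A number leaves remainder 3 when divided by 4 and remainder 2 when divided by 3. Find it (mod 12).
M = 4 × 3 = 12. M₁ = 3, y₁ ≡ 3 (mod 4). M₂ = 4, y₂ ≡ 1 (mod 3). t = 3×3×3 + 2×4×1 ≡ 11 (mod 12)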